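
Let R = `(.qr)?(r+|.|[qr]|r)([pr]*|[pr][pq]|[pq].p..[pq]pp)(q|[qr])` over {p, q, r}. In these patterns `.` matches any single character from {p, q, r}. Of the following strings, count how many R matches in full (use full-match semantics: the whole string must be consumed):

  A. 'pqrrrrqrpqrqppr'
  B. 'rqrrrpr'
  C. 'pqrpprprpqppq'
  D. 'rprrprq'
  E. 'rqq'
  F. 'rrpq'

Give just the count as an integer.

A → match
B. 'rqrrrpr' → match
C → match
D. 'rprrprq' → match
E. 'rqq' → no match
F. 'rrpq' → match
Total matched: 5

5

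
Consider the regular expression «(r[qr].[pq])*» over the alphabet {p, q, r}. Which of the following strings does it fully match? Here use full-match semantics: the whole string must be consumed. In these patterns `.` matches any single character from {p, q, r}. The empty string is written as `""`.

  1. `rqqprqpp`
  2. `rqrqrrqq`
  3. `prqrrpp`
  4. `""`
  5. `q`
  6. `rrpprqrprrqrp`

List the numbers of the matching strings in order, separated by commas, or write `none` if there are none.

1 → match
2 → match
3 → no match
4 → match
5 → no match
6 → no match

1, 2, 4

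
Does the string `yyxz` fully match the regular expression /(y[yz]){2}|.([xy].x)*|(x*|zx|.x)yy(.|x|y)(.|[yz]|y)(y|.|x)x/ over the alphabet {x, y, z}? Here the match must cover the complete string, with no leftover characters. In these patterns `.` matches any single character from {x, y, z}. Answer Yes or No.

No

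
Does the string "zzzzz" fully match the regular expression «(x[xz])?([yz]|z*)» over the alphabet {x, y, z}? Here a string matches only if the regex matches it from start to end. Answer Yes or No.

Yes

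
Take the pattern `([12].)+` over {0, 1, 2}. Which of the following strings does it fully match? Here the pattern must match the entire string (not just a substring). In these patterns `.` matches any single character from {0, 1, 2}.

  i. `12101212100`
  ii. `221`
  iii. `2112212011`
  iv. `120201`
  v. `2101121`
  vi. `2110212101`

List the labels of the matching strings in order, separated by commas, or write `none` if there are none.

i → no match
ii → no match
iii → match
iv → no match
v → no match
vi → no match

iii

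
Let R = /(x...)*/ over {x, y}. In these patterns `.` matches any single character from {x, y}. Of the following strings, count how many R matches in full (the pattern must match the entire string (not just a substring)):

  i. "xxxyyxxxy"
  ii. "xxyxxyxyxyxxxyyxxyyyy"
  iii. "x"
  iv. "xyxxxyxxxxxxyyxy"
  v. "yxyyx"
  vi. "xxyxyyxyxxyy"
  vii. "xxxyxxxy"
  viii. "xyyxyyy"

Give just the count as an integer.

1

i → no match
ii → no match
iii → no match
iv → no match
v → no match
vi → no match
vii → match
viii → no match
Total matched: 1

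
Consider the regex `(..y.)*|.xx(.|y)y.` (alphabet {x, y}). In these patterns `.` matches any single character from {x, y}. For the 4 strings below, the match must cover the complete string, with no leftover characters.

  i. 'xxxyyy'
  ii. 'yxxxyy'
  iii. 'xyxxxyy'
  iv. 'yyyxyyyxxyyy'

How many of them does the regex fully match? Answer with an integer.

i. 'xxxyyy' → match
ii. 'yxxxyy' → match
iii. 'xyxxxyy' → no match
iv. 'yyyxyyyxxyyy' → match
Total matched: 3

3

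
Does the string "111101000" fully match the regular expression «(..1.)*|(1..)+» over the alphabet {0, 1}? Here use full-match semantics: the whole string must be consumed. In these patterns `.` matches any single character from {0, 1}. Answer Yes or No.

No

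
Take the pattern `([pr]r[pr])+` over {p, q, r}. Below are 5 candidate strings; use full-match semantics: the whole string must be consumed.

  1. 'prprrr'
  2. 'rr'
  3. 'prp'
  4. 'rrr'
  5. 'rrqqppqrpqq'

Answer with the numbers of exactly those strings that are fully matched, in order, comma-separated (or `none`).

1, 3, 4

1 → match
2 → no match
3 → match
4 → match
5 → no match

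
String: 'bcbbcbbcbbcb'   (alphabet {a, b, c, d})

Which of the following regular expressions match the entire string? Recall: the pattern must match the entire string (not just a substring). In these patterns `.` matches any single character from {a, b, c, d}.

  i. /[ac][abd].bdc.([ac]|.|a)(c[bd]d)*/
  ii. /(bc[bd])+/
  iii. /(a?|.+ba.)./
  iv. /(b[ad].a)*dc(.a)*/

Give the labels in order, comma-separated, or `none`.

ii

i → no match
ii → match
iii → no match
iv → no match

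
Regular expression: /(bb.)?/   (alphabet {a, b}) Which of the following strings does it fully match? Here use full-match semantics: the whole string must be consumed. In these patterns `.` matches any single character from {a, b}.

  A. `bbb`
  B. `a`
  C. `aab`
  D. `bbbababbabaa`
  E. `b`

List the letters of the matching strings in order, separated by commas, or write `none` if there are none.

A

A → match
B → no match
C → no match
D → no match
E → no match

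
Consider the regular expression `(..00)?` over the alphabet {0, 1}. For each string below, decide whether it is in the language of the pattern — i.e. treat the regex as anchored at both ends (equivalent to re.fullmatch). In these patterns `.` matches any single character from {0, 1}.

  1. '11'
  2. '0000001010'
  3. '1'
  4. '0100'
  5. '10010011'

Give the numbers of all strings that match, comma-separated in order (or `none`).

4

1 → no match
2 → no match
3 → no match
4 → match
5 → no match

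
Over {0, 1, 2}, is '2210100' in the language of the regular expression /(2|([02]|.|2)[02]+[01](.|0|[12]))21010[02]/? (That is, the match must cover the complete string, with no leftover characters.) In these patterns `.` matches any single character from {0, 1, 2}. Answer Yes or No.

Yes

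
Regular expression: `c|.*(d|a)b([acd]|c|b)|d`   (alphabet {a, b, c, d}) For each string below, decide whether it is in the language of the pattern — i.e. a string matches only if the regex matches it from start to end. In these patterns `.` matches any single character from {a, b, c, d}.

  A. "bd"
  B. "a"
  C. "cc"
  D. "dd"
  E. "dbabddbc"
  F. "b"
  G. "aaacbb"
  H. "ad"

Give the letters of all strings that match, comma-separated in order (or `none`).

A → no match
B → no match
C → no match
D → no match
E → match
F → no match
G → no match
H → no match

E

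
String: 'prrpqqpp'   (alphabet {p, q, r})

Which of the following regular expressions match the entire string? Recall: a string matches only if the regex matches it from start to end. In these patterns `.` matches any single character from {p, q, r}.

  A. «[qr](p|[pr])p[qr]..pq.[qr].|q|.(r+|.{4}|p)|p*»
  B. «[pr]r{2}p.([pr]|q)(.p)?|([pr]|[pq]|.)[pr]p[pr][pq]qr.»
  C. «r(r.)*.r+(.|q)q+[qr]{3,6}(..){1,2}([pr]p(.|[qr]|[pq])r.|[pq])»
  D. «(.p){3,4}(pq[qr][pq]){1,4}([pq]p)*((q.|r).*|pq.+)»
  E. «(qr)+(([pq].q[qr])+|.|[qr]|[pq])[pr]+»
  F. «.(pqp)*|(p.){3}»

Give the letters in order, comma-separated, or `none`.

A → no match
B → match
C → no match — must start with 'r'
D → no match
E → no match — must start with 'qr'
F → no match

B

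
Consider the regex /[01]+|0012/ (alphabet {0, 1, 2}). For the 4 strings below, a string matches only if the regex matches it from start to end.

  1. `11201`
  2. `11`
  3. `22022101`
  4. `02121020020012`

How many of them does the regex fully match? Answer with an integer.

1. `11201` → no match
2. `11` → match
3. `22022101` → no match
4 → no match
Total matched: 1

1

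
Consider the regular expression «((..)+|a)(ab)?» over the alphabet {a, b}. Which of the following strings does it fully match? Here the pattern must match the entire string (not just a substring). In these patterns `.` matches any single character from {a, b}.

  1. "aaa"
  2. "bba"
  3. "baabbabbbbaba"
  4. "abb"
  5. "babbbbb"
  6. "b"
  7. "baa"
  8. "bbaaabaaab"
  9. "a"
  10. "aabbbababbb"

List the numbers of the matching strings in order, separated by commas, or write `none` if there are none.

8, 9

1 → no match
2 → no match
3 → no match
4 → no match
5 → no match
6 → no match
7 → no match
8 → match
9 → match
10 → no match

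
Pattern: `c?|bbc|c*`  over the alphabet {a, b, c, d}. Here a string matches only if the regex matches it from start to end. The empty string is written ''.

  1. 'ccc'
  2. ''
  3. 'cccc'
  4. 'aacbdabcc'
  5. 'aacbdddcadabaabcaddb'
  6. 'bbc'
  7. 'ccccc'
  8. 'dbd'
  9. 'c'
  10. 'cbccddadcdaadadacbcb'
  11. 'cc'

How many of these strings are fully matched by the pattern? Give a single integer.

7

1. 'ccc' → match
2. '' → match
3. 'cccc' → match
4. 'aacbdabcc' → no match
5 → no match
6. 'bbc' → match
7. 'ccccc' → match
8. 'dbd' → no match
9. 'c' → match
10 → no match
11. 'cc' → match
Total matched: 7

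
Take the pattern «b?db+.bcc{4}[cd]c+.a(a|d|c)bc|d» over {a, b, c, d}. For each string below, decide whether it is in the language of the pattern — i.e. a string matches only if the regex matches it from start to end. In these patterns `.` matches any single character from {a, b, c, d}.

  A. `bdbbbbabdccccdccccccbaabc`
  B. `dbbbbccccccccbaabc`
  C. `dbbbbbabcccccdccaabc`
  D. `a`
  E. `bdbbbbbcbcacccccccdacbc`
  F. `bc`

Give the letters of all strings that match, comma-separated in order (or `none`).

A → no match
B → match
C → match
D → no match
E → no match
F → no match

B, C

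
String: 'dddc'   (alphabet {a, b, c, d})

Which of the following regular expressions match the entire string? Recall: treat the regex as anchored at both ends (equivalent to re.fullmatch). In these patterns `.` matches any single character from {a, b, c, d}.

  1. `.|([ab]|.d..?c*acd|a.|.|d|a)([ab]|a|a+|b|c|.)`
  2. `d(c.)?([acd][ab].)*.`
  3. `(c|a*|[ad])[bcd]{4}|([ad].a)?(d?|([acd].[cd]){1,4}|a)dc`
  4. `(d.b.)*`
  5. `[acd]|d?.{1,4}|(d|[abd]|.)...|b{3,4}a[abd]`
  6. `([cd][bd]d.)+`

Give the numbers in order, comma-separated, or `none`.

3, 5, 6

1 → no match
2 → no match
3 → match
4 → no match
5 → match
6 → match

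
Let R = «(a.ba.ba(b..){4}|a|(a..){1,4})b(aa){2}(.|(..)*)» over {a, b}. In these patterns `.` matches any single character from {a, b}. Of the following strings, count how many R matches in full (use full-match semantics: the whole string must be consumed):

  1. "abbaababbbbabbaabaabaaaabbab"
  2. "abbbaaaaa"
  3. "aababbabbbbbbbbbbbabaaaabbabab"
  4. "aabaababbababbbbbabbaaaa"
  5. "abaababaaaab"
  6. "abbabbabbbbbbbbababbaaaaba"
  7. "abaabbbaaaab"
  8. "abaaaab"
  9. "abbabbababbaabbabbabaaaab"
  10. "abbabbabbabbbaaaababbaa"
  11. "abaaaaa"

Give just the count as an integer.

1 → match
2 → match
3 → match
4 → match
5 → match
6 → match
7 → match
8 → match
9 → match
10 → match
11 → match
Total matched: 11

11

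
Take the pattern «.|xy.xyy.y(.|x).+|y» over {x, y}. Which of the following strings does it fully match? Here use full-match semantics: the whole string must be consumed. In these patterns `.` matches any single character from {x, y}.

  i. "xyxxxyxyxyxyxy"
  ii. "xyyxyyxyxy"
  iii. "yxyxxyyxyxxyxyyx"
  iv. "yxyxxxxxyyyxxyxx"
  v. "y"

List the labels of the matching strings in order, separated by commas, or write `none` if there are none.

ii, v

i → no match
ii → match
iii → no match
iv → no match
v → match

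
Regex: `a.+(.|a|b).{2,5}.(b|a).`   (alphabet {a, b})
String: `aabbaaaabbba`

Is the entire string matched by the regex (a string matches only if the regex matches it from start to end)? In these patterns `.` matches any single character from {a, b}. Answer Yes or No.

Yes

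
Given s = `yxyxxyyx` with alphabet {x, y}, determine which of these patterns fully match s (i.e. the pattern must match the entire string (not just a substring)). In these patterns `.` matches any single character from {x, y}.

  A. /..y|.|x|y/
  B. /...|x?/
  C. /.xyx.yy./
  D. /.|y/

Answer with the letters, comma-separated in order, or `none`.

C

A → no match
B → no match
C → match
D → no match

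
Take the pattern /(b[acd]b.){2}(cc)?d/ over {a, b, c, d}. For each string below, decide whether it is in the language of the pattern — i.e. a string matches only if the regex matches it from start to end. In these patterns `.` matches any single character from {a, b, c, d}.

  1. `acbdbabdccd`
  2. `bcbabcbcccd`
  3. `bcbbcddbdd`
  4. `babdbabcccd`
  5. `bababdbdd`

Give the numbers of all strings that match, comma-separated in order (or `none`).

2, 4, 5

1 → no match — must start with `b`
2 → match
3 → no match
4 → match
5 → match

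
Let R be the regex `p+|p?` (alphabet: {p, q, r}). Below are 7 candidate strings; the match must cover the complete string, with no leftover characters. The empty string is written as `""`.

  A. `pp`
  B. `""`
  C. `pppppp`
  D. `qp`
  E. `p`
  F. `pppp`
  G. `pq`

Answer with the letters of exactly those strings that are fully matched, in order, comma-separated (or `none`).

A, B, C, E, F

A → match
B → match
C → match
D → no match
E → match
F → match
G → no match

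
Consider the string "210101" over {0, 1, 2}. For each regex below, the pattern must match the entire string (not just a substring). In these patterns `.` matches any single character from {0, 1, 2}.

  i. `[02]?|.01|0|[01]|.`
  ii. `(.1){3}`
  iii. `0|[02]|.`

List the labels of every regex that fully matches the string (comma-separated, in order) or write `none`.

ii

i → no match
ii → match
iii → no match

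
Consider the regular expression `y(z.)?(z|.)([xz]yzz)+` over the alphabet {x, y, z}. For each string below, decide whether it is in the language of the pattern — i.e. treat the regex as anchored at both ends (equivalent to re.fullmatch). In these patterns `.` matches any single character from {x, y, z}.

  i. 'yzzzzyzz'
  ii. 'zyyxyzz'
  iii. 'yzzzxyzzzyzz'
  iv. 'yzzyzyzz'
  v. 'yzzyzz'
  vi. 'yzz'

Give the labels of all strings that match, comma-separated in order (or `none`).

i → match
ii → no match — must start with 'y'
iii → match
iv → match
v → match
vi → no match

i, iii, iv, v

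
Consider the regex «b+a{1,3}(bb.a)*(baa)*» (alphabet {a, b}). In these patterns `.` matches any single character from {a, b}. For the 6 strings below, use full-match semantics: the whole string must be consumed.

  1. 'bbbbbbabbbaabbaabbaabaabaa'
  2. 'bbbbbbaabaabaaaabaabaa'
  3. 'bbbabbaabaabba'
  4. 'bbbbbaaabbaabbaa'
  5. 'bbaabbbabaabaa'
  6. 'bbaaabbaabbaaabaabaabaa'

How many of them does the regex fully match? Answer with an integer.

2

1 → no match
2 → no match
3 → no match
4 → match
5 → match
6 → no match
Total matched: 2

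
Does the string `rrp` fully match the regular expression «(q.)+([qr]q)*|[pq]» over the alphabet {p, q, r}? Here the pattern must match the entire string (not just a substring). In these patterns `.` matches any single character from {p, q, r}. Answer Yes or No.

No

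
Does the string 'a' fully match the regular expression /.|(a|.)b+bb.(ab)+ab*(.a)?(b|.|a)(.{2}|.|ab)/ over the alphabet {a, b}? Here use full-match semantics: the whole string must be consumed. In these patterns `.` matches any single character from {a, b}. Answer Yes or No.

Yes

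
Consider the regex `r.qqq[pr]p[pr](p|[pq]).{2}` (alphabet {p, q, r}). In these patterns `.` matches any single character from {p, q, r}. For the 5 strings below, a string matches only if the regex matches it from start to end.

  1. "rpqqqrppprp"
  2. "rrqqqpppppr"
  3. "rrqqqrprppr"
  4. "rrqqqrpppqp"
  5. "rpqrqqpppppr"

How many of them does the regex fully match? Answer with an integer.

4

1 → match
2 → match
3 → match
4 → match
5 → no match
Total matched: 4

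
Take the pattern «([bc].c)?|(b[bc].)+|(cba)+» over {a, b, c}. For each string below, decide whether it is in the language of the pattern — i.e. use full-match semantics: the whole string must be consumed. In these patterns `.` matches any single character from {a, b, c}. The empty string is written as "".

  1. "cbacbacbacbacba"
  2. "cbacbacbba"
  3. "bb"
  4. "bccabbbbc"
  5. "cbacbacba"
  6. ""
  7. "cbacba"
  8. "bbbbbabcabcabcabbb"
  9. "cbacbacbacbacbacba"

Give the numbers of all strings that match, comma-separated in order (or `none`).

1, 5, 6, 7, 8, 9

1 → match
2 → no match
3 → no match
4 → no match
5 → match
6 → match
7 → match
8 → match
9 → match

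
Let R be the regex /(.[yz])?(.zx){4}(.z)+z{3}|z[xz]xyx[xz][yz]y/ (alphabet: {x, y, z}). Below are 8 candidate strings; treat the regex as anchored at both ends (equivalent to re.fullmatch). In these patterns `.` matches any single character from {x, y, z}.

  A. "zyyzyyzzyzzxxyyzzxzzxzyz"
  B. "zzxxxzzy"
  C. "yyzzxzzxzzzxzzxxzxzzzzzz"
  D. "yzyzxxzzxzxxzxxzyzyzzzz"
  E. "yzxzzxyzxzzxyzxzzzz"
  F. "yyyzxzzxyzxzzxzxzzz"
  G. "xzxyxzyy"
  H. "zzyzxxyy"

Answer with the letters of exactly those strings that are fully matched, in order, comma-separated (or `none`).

A → no match
B → no match
C → no match
D → no match
E → match
F → no match
G → no match
H → no match

E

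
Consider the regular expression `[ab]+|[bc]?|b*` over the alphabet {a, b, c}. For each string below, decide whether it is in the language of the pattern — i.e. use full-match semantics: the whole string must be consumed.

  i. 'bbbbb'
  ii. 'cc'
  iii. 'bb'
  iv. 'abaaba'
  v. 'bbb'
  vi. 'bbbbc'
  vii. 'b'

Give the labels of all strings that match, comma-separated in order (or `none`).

i, iii, iv, v, vii

i → match
ii → no match
iii → match
iv → match
v → match
vi → no match
vii → match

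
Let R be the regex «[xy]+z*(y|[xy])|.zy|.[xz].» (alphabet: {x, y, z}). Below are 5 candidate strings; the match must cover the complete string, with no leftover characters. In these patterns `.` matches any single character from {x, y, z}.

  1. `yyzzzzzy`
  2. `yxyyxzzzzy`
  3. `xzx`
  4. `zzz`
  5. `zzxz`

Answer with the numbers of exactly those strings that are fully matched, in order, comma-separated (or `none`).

1 → match
2 → match
3 → match
4 → match
5 → no match

1, 2, 3, 4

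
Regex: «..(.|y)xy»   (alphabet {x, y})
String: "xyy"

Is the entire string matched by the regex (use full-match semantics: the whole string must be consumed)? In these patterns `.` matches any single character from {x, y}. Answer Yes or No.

Every match must end with "xy", but "xyy" does not.

No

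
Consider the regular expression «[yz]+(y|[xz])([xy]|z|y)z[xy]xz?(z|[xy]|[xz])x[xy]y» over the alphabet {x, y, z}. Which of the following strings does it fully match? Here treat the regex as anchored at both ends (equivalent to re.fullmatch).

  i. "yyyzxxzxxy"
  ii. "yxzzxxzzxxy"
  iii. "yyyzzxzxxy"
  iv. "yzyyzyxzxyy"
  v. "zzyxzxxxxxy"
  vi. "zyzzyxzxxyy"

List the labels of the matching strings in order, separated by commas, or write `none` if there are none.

i, ii, iv, v, vi

i → match
ii → match
iii → no match
iv → match
v → match
vi → match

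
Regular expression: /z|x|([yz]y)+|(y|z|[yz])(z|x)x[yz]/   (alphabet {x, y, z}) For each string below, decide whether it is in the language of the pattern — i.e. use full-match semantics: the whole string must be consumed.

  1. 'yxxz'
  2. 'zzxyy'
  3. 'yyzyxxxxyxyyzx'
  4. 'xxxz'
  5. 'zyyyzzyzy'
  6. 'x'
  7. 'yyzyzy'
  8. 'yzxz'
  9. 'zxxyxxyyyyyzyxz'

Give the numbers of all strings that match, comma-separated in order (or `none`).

1, 6, 7, 8

1 → match
2 → no match
3 → no match
4 → no match
5 → no match
6 → match
7 → match
8 → match
9 → no match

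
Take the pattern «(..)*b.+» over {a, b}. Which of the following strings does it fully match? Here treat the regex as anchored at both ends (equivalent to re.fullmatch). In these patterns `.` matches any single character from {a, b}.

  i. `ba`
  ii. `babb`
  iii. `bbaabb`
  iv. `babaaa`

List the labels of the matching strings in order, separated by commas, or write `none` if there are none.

i, ii, iii, iv

i → match
ii → match
iii → match
iv → match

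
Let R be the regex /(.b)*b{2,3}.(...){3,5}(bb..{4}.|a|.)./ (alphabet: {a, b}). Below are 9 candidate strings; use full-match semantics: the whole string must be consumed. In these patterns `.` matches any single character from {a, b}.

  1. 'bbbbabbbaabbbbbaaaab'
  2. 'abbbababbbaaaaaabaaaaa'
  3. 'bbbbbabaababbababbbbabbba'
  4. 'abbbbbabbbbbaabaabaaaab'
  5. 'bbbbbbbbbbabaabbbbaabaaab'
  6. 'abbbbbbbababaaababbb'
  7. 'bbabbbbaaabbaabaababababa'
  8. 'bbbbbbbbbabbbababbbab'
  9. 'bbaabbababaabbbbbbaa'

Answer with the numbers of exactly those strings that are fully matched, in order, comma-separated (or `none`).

1 → match
2 → match
3 → match
4 → match
5 → match
6 → match
7 → match
8 → match
9 → match

1, 2, 3, 4, 5, 6, 7, 8, 9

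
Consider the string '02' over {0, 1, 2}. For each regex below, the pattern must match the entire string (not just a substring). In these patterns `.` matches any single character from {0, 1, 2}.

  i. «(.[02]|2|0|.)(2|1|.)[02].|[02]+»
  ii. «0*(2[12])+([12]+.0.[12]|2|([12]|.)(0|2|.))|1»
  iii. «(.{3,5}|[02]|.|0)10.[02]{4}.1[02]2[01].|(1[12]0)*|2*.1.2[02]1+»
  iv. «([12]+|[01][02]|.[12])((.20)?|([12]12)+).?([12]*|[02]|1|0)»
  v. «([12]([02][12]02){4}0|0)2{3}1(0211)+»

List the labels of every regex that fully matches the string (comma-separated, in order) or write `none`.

i, iv

i → match
ii → no match
iii → no match
iv → match
v → no match — must end with '0211'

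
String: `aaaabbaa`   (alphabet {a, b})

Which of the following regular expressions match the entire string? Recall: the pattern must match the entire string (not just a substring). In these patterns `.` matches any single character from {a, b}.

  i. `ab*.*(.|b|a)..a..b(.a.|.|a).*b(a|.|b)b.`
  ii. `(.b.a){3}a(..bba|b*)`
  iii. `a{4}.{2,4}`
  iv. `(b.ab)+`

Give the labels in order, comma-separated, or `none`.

iii

i → no match
ii → no match
iii → match
iv → no match — must start with `b`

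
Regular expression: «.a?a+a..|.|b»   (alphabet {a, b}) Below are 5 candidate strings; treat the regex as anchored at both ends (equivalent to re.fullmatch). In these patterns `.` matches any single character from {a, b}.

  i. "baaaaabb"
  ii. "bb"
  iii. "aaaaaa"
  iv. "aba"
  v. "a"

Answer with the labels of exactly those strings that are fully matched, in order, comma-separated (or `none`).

i, iii, v

i → match
ii → no match
iii → match
iv → no match
v → match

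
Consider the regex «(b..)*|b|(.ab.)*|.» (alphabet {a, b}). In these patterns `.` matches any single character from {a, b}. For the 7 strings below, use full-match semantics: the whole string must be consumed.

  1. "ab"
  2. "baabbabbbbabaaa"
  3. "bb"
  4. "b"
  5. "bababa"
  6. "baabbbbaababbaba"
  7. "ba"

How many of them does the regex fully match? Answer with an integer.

1. "ab" → no match
2 → no match
3. "bb" → no match
4. "b" → match
5. "bababa" → no match
6 → no match
7. "ba" → no match
Total matched: 1

1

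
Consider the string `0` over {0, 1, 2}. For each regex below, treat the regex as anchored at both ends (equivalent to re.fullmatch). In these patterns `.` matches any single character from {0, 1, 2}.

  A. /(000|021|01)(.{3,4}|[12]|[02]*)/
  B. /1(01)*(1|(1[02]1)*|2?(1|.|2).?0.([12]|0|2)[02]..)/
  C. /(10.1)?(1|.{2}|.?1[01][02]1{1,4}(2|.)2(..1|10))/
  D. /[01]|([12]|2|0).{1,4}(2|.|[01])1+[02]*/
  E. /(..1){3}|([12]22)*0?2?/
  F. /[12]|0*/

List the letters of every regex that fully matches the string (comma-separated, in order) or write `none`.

A → no match
B → no match — must start with `1`
C → no match
D → match
E → match
F → match

D, E, F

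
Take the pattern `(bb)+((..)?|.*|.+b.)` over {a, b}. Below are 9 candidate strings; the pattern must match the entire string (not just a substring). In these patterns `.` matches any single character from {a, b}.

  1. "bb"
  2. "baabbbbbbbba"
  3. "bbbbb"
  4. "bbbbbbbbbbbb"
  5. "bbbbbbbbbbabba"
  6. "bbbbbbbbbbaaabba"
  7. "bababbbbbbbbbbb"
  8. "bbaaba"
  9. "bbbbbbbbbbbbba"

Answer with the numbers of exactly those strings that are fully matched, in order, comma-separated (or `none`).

1, 3, 4, 5, 6, 8, 9

1. "bb" → match
2. "baabbbbbbbba" → no match — must start with "bb"
3. "bbbbb" → match
4. "bbbbbbbbbbbb" → match
5 → match
6 → match
7 → no match — must start with "bb"
8. "bbaaba" → match
9 → match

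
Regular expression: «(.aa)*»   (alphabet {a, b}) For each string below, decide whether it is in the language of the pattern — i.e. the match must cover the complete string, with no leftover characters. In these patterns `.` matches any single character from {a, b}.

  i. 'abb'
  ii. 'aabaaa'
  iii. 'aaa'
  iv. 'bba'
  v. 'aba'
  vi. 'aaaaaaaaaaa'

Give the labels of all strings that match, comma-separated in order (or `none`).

i. 'abb' → no match
ii. 'aabaaa' → no match
iii. 'aaa' → match
iv. 'bba' → no match
v. 'aba' → no match
vi. 'aaaaaaaaaaa' → no match

iii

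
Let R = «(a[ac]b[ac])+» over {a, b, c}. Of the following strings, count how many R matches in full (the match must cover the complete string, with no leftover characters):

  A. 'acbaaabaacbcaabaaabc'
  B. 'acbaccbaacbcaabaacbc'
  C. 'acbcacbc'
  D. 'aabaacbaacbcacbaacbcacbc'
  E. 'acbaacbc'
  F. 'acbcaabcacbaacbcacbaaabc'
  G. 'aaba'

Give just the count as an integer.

A → match
B → no match
C → match
D → match
E → match
F → match
G → match
Total matched: 6

6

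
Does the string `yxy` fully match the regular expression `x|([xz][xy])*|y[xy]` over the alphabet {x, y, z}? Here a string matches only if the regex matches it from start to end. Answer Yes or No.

No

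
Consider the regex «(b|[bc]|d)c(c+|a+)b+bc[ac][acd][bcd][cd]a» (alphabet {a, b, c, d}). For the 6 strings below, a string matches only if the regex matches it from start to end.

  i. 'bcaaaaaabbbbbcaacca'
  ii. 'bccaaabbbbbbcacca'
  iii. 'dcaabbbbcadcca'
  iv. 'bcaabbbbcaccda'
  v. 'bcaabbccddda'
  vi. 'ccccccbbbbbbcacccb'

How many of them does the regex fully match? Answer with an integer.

4

i → match
ii → no match
iii → match
iv → match
v → match
vi → no match — must end with 'a'
Total matched: 4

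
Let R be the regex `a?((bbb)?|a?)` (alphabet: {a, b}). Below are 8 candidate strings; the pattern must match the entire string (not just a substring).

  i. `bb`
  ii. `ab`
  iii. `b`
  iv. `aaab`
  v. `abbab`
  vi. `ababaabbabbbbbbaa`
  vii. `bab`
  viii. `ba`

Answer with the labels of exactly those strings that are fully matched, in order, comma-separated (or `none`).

i → no match
ii → no match
iii → no match
iv → no match
v → no match
vi → no match
vii → no match
viii → no match

none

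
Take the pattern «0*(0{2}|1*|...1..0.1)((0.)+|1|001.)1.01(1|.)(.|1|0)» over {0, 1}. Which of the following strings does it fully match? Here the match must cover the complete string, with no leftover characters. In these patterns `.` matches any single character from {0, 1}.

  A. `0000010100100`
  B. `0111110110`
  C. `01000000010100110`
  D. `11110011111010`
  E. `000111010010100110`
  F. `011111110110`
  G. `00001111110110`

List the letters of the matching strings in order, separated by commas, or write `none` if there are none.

A → match
B → match
C → no match
D → no match
E → no match
F → match
G → match

A, B, F, G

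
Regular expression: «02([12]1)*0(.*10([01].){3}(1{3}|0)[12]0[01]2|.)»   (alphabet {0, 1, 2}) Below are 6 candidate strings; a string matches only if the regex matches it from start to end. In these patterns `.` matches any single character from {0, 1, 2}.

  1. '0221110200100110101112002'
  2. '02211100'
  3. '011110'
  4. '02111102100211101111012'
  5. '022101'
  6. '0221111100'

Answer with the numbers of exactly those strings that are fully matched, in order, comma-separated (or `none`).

1 → match
2. '02211100' → match
3. '011110' → no match — must start with '02'
4 → match
5. '022101' → match
6. '0221111100' → match

1, 2, 4, 5, 6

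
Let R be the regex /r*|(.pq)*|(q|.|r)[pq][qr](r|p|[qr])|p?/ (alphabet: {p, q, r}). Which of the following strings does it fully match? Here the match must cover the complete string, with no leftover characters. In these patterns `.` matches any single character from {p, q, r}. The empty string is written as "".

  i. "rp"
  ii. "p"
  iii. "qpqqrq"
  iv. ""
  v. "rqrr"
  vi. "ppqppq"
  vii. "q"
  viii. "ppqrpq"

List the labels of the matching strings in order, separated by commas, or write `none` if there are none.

ii, iv, v, vi, viii

i → no match
ii → match
iii → no match
iv → match
v → match
vi → match
vii → no match
viii → match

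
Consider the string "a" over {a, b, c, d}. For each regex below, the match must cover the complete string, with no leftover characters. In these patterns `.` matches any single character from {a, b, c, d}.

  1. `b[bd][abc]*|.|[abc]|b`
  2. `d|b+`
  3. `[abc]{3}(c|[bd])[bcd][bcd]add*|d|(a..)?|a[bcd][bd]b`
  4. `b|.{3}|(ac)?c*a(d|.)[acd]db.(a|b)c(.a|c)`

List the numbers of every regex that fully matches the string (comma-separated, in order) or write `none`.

1 → match
2 → no match
3 → no match
4 → no match

1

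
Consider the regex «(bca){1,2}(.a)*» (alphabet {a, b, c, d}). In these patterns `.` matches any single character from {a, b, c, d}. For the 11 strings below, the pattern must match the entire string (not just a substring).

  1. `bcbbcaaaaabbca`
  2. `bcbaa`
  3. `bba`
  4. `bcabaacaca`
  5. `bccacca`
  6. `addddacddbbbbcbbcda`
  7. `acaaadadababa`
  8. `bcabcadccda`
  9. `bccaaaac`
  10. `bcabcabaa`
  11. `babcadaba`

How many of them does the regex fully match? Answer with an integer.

0

1 → no match — must start with `bca`
2 → no match — must start with `bca`
3 → no match — must start with `bca`
4 → no match
5 → no match — must start with `bca`
6 → no match — must start with `bca`
7 → no match — must start with `bca`
8 → no match
9 → no match — must start with `bca`
10 → no match
11 → no match — must start with `bca`
Total matched: 0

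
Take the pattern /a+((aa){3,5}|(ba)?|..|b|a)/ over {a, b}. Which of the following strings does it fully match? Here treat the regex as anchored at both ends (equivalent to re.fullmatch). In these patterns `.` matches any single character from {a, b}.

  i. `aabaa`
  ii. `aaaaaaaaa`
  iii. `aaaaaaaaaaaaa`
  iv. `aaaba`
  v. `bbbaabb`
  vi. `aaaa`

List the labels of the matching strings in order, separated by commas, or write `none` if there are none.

ii, iii, iv, vi

i. `aabaa` → no match
ii. `aaaaaaaaa` → match
iii → match
iv. `aaaba` → match
v. `bbbaabb` → no match — must start with `a`
vi. `aaaa` → match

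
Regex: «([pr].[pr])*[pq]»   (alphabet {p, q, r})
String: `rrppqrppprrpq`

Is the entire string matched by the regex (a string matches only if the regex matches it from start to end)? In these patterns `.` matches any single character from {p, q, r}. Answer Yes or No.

Yes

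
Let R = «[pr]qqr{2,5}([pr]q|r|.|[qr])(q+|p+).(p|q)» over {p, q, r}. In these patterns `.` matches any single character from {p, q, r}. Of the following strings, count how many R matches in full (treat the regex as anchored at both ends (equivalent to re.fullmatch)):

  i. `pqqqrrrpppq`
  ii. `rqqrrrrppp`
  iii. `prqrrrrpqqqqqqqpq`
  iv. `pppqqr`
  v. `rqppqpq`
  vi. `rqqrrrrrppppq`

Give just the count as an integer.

i → no match
ii → match
iii → no match
iv → no match
v → no match
vi → match
Total matched: 2

2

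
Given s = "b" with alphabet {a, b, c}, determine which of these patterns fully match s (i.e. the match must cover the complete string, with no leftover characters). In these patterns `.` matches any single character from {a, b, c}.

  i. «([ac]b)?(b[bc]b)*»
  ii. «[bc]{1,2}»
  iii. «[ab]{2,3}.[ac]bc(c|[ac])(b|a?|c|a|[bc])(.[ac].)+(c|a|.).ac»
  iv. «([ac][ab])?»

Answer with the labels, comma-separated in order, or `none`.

i → no match
ii → match
iii → no match — must end with "ac"
iv → no match

ii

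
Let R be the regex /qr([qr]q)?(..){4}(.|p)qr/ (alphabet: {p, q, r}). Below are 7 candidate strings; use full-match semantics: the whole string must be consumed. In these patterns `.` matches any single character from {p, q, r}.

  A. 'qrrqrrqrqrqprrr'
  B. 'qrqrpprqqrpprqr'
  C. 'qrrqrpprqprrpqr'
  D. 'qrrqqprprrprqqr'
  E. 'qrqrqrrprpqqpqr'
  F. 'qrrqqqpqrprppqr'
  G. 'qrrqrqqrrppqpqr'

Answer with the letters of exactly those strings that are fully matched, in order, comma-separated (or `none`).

C, D, F, G

A → no match — must end with 'qr'
B → no match
C → match
D → match
E → no match
F → match
G → match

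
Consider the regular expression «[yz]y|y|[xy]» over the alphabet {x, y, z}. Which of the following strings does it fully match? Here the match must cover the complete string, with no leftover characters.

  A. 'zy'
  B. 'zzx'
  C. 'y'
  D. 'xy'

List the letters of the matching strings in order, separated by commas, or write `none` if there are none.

A, C

A → match
B → no match
C → match
D → no match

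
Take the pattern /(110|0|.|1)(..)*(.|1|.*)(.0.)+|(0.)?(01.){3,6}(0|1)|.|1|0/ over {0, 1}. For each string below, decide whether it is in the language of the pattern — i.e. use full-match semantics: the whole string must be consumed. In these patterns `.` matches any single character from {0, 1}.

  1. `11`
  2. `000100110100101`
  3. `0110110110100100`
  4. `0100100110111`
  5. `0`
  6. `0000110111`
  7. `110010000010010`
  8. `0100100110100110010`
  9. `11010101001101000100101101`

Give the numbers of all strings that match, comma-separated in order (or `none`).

1 → no match
2 → match
3 → match
4 → match
5 → match
6 → no match
7 → no match
8 → no match
9 → match

2, 3, 4, 5, 9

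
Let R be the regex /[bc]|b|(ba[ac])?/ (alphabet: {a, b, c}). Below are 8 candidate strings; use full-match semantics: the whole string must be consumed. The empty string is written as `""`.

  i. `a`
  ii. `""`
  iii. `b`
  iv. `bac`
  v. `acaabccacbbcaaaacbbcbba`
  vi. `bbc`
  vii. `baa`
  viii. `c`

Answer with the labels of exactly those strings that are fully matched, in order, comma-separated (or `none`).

ii, iii, iv, vii, viii

i → no match
ii → match
iii → match
iv → match
v → no match
vi → no match
vii → match
viii → match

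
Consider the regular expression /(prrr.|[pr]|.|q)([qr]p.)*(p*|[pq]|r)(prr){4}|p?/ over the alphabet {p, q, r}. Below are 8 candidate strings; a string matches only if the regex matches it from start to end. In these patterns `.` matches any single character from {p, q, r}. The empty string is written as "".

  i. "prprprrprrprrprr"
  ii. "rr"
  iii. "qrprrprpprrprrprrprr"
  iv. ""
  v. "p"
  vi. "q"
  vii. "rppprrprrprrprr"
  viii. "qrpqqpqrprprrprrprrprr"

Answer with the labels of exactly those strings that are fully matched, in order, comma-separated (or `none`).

i, iii, iv, v, vii, viii

i → match
ii. "rr" → no match
iii → match
iv. "" → match
v. "p" → match
vi. "q" → no match
vii → match
viii → match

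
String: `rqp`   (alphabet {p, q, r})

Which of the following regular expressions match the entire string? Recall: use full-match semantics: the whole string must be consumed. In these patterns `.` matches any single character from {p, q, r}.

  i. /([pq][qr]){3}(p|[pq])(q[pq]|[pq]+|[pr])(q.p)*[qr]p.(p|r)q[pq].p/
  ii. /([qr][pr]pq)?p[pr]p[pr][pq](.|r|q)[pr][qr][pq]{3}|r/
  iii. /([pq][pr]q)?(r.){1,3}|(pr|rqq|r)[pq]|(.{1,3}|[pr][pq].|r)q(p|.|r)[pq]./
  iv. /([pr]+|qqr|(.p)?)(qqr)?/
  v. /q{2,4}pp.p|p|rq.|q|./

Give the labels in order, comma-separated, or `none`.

v

i → no match
ii → no match
iii → no match
iv → no match
v → match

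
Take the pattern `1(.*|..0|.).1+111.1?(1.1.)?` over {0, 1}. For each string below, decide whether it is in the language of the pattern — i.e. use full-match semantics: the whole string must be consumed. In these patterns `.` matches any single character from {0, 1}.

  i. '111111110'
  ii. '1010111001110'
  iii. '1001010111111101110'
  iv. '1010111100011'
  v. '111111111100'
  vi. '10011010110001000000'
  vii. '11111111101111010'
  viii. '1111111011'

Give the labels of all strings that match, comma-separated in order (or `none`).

i, iii

i → match
ii → no match
iii → match
iv → no match
v → no match
vi → no match
vii → no match
viii → no match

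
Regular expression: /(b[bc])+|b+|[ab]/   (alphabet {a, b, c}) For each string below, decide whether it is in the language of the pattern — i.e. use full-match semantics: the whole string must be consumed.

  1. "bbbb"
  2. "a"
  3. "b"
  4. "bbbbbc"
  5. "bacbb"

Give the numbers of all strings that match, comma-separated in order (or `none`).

1 → match
2 → match
3 → match
4 → match
5 → no match

1, 2, 3, 4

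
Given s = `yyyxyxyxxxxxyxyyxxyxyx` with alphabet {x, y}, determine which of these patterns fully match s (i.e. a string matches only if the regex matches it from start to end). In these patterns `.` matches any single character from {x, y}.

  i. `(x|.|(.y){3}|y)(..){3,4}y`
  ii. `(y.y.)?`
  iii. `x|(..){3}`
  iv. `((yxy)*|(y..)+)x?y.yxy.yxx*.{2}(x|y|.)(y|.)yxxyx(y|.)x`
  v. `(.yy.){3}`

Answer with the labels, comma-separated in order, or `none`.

iv

i → no match — must end with `y`
ii → no match
iii → no match
iv → match
v → no match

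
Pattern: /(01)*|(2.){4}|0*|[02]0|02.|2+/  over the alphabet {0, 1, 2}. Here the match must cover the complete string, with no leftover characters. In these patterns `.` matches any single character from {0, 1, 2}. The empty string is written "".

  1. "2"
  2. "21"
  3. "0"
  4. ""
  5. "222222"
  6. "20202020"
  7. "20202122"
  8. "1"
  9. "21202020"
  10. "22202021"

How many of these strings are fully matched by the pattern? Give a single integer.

8

1 → match
2 → no match
3 → match
4 → match
5 → match
6 → match
7 → match
8 → no match
9 → match
10 → match
Total matched: 8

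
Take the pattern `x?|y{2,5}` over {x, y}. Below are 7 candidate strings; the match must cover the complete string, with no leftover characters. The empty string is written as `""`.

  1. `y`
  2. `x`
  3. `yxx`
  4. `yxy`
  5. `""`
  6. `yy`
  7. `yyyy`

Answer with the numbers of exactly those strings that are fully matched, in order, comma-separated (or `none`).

2, 5, 6, 7

1 → no match
2 → match
3 → no match
4 → no match
5 → match
6 → match
7 → match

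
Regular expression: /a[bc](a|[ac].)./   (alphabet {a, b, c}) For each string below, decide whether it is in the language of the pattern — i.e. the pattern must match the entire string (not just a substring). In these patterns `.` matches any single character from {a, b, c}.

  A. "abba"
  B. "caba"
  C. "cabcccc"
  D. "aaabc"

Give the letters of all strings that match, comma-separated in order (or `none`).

A → no match
B → no match — must start with "a"
C → no match — must start with "a"
D → no match

none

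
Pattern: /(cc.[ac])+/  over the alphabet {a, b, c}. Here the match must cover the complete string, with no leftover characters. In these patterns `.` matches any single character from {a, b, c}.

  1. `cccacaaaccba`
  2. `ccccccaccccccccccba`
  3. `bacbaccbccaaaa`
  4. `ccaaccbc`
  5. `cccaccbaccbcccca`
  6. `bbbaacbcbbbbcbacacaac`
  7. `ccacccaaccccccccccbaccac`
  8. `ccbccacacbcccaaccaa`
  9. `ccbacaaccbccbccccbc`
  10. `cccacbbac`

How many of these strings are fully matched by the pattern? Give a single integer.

1 → no match
2 → no match
3 → no match — must start with `cc`
4 → match
5 → match
6 → no match — must start with `cc`
7 → match
8 → no match
9 → no match
10 → no match
Total matched: 3

3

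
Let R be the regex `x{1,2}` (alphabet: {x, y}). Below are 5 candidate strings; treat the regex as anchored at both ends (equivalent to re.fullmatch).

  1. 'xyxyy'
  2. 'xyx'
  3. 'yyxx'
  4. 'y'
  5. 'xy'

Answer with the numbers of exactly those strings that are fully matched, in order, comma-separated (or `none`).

none

1. 'xyxyy' → no match — must end with 'x'
2. 'xyx' → no match
3. 'yyxx' → no match — must start with 'x'
4. 'y' → no match — must start with 'x'
5. 'xy' → no match — must end with 'x'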